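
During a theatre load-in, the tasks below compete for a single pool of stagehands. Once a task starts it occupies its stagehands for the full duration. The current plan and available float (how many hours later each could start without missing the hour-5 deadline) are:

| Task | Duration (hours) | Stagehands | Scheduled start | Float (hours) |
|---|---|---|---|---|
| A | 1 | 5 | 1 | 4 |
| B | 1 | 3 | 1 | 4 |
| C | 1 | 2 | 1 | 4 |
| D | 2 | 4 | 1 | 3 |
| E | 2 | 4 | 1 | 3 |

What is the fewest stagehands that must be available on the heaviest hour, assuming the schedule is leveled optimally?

7

Early-start (A@1, B@1, C@1, D@1, E@1) gives peak 18: h1:18  h2:8  h3:0  h4:0  h5:0.
Shift B→2, D→2, E→4.
Schedule A@1, B@2, C@1, D@2, E@4: h1:7  h2:7  h3:4  h4:4  h5:4 — peak 7.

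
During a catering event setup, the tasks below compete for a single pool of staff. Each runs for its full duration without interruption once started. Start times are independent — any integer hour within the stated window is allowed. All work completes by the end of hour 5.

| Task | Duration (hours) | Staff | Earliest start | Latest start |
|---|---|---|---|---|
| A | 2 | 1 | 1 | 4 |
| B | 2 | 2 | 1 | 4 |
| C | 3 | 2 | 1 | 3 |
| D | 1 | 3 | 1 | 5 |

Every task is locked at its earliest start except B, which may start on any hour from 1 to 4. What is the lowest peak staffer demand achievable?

6

B@1: h1:8  h2:5  h3:2  h4:0  h5:0 → peak 8
B@2: h1:6  h2:5  h3:4  h4:0  h5:0 → peak 6
B@3: h1:6  h2:3  h3:4  h4:2  h5:0 → peak 6
B@4: h1:6  h2:3  h3:2  h4:2  h5:2 → peak 6
Best is B@2, peak 6.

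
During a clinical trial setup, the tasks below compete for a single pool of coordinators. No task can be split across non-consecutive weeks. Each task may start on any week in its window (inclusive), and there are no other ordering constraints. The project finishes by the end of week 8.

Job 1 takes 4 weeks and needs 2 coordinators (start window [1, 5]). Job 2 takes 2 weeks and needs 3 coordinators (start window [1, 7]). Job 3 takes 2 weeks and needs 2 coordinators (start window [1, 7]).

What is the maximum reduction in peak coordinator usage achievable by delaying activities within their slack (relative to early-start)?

4

Early-start peak: w1:7  w2:7  w3:2  w4:2  w5:0  w6:0  w7:0  w8:0 ⇒ 7.
Leveled (Job 1@1, Job 2@5, Job 3@7): w1:2  w2:2  w3:2  w4:2  w5:3  w6:3  w7:2  w8:2 ⇒ 3.
Reduction 7 − 3 = 4.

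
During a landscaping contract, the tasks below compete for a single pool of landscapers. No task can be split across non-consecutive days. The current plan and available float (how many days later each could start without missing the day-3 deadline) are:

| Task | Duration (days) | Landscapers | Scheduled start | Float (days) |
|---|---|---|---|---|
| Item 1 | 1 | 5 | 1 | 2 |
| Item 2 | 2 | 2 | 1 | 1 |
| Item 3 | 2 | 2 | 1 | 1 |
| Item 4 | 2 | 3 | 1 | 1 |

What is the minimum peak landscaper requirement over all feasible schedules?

Early-start (Item 1@1, Item 2@1, Item 3@1, Item 4@1) gives peak 12: d1:12  d2:7  d3:0.
Shift Item 3→2, Item 4→2.
Schedule Item 1@1, Item 2@1, Item 3@2, Item 4@2: d1:7  d2:7  d3:5 — peak 7.
Total landscaper-days = 19 over 3 days ⇒ peak ≥ ⌈19/3⌉ = 7, so 7 is optimal.

7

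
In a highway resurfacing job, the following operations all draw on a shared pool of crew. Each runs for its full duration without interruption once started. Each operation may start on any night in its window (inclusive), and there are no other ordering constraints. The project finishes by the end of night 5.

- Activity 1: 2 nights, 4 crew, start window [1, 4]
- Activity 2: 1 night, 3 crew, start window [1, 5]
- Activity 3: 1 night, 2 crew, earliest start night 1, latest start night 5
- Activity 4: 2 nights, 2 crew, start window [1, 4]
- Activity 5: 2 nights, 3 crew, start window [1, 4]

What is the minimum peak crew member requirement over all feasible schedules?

5

Early-start (Activity 1@1, Activity 2@1, Activity 3@1, Activity 4@1, Activity 5@1) gives peak 14: n1:14  n2:9  n3:0  n4:0  n5:0.
Shift Activity 2→3, Activity 3→3, Activity 4→4, Activity 5→4.
Schedule Activity 1@1, Activity 2@3, Activity 3@3, Activity 4@4, Activity 5@4: n1:4  n2:4  n3:5  n4:5  n5:5 — peak 5.
Total crew member-nights = 23 over 5 nights ⇒ peak ≥ ⌈23/5⌉ = 5, so 5 is optimal.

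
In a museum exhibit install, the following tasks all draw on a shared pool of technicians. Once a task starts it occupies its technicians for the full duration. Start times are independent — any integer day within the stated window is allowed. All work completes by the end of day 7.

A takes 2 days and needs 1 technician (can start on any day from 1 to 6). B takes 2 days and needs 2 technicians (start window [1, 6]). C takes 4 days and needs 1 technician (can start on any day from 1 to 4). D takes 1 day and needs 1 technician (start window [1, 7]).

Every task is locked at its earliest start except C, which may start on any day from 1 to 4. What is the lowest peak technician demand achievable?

4

C@1: d1:5  d2:4  d3:1  d4:1  d5:0  d6:0  d7:0 → peak 5
C@2: d1:4  d2:4  d3:1  d4:1  d5:1  d6:0  d7:0 → peak 4
C@3: d1:4  d2:3  d3:1  d4:1  d5:1  d6:1  d7:0 → peak 4
C@4: d1:4  d2:3  d3:0  d4:1  d5:1  d6:1  d7:1 → peak 4
Best is C@2, peak 4.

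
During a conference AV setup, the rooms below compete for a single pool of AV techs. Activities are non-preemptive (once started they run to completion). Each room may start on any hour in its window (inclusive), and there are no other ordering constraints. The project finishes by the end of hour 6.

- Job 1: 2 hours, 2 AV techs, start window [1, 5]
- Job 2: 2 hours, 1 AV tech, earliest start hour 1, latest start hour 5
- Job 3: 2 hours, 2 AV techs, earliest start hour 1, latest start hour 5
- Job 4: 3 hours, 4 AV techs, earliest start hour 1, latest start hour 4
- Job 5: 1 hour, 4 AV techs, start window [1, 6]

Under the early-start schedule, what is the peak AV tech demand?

13

Early-start schedule: Job 1@1, Job 2@1, Job 3@1, Job 4@1, Job 5@1.
Load per hour: hour 1: 13, hour 2: 9, hour 3: 4, hour 4: 0, hour 5: 0, hour 6: 0.
Peak is 13.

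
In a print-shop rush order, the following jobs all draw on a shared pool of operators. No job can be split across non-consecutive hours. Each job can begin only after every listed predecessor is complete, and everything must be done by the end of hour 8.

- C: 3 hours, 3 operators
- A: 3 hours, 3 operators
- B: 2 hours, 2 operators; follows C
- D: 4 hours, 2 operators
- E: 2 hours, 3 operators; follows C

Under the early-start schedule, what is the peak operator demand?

8

Early-start schedule: C@1, A@1, B@4, D@1, E@4.
Load per hour: hour 1: 8, hour 2: 8, hour 3: 8, hour 4: 7, hour 5: 5, hour 6: 0, hour 7: 0, hour 8: 0.
Peak is 8.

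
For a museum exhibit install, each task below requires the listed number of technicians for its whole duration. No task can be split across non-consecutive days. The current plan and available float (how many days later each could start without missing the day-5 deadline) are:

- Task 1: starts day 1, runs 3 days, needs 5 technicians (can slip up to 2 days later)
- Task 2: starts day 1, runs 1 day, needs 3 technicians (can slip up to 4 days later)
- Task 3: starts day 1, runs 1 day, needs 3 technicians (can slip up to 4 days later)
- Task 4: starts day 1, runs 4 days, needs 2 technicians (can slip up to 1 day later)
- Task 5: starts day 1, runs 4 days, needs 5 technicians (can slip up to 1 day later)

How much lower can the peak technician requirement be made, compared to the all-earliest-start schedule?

Early-start peak: d1:18  d2:12  d3:12  d4:7  d5:0 ⇒ 18.
Leveled (Task 1@1, Task 2@1, Task 3@1, Task 4@2, Task 5@2): d1:11  d2:12  d3:12  d4:7  d5:7 ⇒ 12.
Reduction 18 − 12 = 6.

6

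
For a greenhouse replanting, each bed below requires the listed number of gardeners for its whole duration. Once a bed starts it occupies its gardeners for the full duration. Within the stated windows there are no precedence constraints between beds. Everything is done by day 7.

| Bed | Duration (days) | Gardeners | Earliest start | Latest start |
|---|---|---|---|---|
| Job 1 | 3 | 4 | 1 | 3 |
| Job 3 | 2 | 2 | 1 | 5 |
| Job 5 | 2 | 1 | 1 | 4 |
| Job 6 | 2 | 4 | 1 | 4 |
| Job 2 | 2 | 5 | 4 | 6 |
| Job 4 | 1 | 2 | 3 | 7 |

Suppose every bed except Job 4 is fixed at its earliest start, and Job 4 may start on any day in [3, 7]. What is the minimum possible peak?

11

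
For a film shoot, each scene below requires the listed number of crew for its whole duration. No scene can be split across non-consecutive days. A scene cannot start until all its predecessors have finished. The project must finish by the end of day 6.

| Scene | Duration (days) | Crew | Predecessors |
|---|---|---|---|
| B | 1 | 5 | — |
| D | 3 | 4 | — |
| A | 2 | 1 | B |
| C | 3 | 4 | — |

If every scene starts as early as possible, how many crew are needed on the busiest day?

13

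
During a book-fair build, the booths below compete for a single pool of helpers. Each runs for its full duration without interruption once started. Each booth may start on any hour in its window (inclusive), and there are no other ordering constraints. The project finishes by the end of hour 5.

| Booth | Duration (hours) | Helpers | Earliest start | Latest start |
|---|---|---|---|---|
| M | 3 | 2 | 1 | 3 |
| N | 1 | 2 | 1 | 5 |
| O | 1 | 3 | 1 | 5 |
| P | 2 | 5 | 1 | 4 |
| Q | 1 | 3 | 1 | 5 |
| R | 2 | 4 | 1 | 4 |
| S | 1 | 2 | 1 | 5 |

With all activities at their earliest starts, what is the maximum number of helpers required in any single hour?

21

Early-start schedule: M@1, N@1, O@1, P@1, Q@1, R@1, S@1.
Load per hour: hour 1: 21, hour 2: 11, hour 3: 2, hour 4: 0, hour 5: 0.
Peak is 21.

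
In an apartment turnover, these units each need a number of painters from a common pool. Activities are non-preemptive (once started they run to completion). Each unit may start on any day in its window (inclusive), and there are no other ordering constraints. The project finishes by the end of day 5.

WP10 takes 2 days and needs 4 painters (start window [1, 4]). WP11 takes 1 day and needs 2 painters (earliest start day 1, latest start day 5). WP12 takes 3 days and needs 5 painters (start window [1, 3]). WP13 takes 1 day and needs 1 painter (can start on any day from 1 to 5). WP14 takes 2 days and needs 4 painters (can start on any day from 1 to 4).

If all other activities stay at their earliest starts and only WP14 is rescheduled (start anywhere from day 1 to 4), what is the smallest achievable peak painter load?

WP14@1: d1:16  d2:13  d3:5  d4:0  d5:0 → peak 16
WP14@2: d1:12  d2:13  d3:9  d4:0  d5:0 → peak 13
WP14@3: d1:12  d2:9  d3:9  d4:4  d5:0 → peak 12
WP14@4: d1:12  d2:9  d3:5  d4:4  d5:4 → peak 12
Best is WP14@3, peak 12.

12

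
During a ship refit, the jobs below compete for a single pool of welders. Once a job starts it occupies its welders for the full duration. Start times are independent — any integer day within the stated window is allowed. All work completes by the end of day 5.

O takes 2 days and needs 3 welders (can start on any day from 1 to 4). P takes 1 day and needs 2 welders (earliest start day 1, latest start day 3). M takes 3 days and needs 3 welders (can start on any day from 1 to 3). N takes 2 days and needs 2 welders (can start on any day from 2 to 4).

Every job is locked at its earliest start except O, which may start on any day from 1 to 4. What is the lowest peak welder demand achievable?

O@1: d1:8  d2:8  d3:5  d4:0  d5:0 → peak 8
O@2: d1:5  d2:8  d3:8  d4:0  d5:0 → peak 8
O@3: d1:5  d2:5  d3:8  d4:3  d5:0 → peak 8
O@4: d1:5  d2:5  d3:5  d4:3  d5:3 → peak 5
Best is O@4, peak 5.

5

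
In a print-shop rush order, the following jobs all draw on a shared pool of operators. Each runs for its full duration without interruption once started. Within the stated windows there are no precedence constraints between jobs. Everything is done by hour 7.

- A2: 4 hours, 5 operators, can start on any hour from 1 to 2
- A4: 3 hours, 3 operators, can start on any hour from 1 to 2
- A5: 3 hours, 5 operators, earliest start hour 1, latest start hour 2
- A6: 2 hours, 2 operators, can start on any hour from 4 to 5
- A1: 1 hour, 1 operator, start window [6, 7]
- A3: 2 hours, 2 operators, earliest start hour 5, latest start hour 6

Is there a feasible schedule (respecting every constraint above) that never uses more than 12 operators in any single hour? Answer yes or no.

no

The minimum achievable peak is 13; 12 < 13, so no feasible schedule stays within the cap.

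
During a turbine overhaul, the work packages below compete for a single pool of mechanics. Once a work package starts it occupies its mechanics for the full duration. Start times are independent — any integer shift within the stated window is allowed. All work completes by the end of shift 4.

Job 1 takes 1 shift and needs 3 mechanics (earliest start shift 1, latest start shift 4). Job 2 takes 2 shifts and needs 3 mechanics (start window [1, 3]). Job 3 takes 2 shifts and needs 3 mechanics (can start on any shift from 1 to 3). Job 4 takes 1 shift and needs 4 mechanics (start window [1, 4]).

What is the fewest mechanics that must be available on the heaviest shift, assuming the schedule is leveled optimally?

6

Early-start (Job 1@1, Job 2@1, Job 3@1, Job 4@1) gives peak 13: s1:13  s2:6  s3:0  s4:0.
Shift Job 3→2, Job 4→4.
Schedule Job 1@1, Job 2@1, Job 3@2, Job 4@4: s1:6  s2:6  s3:3  s4:4 — peak 6.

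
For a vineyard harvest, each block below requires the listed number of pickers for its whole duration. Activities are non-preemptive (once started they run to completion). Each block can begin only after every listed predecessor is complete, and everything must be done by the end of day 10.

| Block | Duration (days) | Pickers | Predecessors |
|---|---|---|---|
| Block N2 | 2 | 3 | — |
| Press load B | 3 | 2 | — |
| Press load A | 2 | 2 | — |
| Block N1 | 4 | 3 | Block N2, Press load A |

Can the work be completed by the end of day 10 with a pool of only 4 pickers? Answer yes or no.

yes

Schedule Block N2@1, Press load B@3, Press load A@3, Block N1@6: d1:3  d2:3  d3:4  d4:4  d5:2  d6:3  d7:3  d8:3  d9:3  d10:0 — peak 4 ≤ 4.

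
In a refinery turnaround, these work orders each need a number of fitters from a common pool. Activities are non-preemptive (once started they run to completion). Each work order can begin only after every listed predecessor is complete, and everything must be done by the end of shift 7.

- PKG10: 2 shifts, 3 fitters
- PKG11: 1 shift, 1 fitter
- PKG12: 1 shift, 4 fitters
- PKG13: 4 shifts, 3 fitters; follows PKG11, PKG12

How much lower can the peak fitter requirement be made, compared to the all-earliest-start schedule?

Early-start peak: s1:8  s2:6  s3:3  s4:3  s5:3  s6:0  s7:0 ⇒ 8.
Leveled (PKG10@1, PKG11@1, PKG12@3, PKG13@4): s1:4  s2:3  s3:4  s4:3  s5:3  s6:3  s7:3 ⇒ 4.
Reduction 8 − 4 = 4.

4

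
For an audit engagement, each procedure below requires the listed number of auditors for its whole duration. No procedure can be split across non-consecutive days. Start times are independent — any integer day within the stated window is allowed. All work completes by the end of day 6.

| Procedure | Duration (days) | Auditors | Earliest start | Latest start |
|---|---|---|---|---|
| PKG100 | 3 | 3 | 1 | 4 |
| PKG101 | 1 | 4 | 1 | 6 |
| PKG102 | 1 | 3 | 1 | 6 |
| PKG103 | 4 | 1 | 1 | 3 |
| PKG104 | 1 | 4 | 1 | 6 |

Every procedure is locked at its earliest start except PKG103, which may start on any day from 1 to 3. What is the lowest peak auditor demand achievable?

14

PKG103@1: d1:15  d2:4  d3:4  d4:1  d5:0  d6:0 → peak 15
PKG103@2: d1:14  d2:4  d3:4  d4:1  d5:1  d6:0 → peak 14
PKG103@3: d1:14  d2:3  d3:4  d4:1  d5:1  d6:1 → peak 14
Best is PKG103@2, peak 14.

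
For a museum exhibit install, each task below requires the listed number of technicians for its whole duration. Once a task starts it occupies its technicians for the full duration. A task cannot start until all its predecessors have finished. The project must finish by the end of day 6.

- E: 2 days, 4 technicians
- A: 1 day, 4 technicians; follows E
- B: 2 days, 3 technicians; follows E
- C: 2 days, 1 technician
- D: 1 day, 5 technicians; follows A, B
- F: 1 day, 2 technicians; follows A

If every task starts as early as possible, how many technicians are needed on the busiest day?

Early-start schedule: E@1, A@3, B@3, C@1, D@5, F@4.
Load per day: day 1: 5, day 2: 5, day 3: 7, day 4: 5, day 5: 5, day 6: 0.
Peak is 7.

7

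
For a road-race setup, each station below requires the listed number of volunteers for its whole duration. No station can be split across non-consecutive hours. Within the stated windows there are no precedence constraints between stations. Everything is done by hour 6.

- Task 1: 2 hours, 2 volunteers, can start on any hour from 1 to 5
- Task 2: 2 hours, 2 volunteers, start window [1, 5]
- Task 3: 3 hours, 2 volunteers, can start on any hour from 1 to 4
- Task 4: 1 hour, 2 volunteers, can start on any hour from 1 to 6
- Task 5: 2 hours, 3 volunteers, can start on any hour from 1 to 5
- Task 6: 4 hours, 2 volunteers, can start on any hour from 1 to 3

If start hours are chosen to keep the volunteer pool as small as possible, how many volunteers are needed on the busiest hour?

Early-start (Task 1@1, Task 2@1, Task 3@1, Task 4@1, Task 5@1, Task 6@1) gives peak 13: h1:13  h2:11  h3:4  h4:2  h5:0  h6:0.
Shift Task 4→3, Task 5→4, Task 6→3.
Schedule Task 1@1, Task 2@1, Task 3@1, Task 4@3, Task 5@4, Task 6@3: h1:6  h2:6  h3:6  h4:5  h5:5  h6:2 — peak 6.

6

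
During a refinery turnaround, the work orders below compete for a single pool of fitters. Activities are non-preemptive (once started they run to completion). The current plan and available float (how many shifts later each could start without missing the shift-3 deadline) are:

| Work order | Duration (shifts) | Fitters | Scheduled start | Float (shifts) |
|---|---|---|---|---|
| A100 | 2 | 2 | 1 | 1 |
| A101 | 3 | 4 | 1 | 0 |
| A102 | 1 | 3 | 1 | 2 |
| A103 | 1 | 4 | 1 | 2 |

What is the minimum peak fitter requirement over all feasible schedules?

9

Early-start (A100@1, A101@1, A102@1, A103@1) gives peak 13: s1:13  s2:6  s3:4.
Shift A103→3.
Schedule A100@1, A101@1, A102@1, A103@3: s1:9  s2:6  s3:8 — peak 9.
No arrangement of the 18 feasible schedules does better.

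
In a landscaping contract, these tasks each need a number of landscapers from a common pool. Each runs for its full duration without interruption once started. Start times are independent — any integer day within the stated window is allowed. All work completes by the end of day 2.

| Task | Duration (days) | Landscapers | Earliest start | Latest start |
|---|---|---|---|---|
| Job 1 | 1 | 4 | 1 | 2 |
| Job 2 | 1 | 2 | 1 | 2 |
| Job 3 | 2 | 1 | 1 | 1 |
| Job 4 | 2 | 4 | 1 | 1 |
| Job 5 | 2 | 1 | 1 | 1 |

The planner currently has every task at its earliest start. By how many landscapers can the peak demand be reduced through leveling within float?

2

Early-start peak: d1:12  d2:6 ⇒ 12.
Leveled (Job 1@1, Job 2@2, Job 3@1, Job 4@1, Job 5@1): d1:10  d2:8 ⇒ 10.
Reduction 12 − 10 = 2.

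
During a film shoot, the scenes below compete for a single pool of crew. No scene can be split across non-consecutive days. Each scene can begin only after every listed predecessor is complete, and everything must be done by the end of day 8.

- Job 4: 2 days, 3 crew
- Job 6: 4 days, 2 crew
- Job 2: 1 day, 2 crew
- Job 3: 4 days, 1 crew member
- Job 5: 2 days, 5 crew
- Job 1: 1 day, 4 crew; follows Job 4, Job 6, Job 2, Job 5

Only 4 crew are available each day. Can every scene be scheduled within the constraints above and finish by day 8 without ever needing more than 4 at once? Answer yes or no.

Total crew member-days = 34; over 8 days the average is 34/8 > 4, so some day must exceed 4.

no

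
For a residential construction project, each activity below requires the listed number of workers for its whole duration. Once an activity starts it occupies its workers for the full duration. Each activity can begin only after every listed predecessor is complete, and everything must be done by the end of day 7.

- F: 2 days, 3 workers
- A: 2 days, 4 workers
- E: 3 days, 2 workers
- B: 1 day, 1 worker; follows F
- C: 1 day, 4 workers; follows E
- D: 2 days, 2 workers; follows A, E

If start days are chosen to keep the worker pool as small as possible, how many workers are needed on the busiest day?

6

Early-start (F@1, A@1, E@1, B@3, C@4, D@4) gives peak 9: d1:9  d2:9  d3:3  d4:6  d5:2  d6:0  d7:0.
Shift A→3, B→4, C→5, D→5.
Schedule F@1, A@3, E@1, B@4, C@5, D@5: d1:5  d2:5  d3:6  d4:5  d5:6  d6:2  d7:0 — peak 6.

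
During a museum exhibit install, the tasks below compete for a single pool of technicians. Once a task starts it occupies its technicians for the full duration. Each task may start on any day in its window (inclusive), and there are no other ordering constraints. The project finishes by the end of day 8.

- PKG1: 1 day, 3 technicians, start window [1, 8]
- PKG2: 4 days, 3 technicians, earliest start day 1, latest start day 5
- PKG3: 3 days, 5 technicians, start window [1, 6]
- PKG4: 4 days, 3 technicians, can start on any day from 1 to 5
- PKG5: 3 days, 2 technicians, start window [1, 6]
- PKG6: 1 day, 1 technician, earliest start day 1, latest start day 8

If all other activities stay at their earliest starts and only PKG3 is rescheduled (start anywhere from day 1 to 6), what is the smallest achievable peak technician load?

12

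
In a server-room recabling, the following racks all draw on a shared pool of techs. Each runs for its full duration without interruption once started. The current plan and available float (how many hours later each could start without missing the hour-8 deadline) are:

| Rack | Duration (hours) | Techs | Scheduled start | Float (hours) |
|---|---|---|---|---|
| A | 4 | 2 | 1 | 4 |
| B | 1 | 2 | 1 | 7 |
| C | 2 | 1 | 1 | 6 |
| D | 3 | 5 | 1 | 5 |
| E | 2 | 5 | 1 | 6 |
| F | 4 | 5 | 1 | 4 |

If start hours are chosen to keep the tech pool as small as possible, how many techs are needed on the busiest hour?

10

Early-start (A@1, B@1, C@1, D@1, E@1, F@1) gives peak 20: h1:20  h2:18  h3:12  h4:7  h5:0  h6:0  h7:0  h8:0.
Shift E→4, F→5.
Schedule A@1, B@1, C@1, D@1, E@4, F@5: h1:10  h2:8  h3:7  h4:7  h5:10  h6:5  h7:5  h8:5 — peak 10.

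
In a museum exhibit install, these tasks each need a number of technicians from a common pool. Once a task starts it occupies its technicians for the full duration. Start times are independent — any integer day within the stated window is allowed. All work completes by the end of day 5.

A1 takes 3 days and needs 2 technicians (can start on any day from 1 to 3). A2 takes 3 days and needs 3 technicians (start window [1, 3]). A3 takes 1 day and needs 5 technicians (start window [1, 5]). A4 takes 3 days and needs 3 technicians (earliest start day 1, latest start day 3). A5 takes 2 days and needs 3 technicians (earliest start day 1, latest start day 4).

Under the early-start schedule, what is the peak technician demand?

Early-start schedule: A1@1, A2@1, A3@1, A4@1, A5@1.
Load per day: day 1: 16, day 2: 11, day 3: 8, day 4: 0, day 5: 0.
Peak is 16.

16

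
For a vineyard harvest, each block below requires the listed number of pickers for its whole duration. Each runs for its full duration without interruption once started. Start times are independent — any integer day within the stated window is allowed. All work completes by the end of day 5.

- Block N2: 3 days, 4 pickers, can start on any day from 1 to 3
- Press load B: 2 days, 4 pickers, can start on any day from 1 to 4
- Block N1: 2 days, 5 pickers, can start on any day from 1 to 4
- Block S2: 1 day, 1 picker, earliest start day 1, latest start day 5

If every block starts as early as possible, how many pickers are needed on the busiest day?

Early-start schedule: Block N2@1, Press load B@1, Block N1@1, Block S2@1.
Load per day: day 1: 14, day 2: 13, day 3: 4, day 4: 0, day 5: 0.
Peak is 14.

14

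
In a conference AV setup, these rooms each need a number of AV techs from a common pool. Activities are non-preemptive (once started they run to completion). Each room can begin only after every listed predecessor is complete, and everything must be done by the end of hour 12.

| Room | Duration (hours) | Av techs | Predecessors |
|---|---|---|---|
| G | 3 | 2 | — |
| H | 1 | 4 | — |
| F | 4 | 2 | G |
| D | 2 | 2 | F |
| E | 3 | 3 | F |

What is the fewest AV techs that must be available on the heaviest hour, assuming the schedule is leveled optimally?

5

Early-start (G@1, H@1, F@4, D@8, E@8) gives peak 6: h1:6  h2:2  h3:2  h4:2  h5:2  h6:2  h7:2  h8:5  h9:5  h10:3  h11:0  h12:0.
Shift H→4, F→5, D→9, E→9.
Schedule G@1, H@4, F@5, D@9, E@9: h1:2  h2:2  h3:2  h4:4  h5:2  h6:2  h7:2  h8:2  h9:5  h10:5  h11:3  h12:0 — peak 5.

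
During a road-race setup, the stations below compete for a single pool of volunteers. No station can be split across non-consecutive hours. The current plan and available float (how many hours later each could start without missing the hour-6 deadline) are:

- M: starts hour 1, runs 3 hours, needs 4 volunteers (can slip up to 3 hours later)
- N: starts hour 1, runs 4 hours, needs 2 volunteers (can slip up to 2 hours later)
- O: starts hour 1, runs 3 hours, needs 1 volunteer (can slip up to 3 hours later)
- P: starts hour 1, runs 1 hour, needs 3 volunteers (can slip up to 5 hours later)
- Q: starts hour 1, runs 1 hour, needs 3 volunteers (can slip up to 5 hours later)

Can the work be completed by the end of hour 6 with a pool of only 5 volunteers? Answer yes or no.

no

The minimum achievable peak is 6; 5 < 6, so no feasible schedule stays within the cap.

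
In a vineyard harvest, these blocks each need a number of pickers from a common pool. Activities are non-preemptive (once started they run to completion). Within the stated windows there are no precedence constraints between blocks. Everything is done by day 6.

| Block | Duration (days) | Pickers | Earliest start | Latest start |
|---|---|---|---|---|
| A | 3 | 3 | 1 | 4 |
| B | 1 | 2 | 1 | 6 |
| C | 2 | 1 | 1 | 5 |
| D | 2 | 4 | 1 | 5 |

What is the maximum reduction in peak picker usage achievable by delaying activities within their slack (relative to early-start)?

Early-start peak: d1:10  d2:8  d3:3  d4:0  d5:0  d6:0 ⇒ 10.
Leveled (A@1, B@4, C@1, D@5): d1:4  d2:4  d3:3  d4:2  d5:4  d6:4 ⇒ 4.
Reduction 10 − 4 = 6.

6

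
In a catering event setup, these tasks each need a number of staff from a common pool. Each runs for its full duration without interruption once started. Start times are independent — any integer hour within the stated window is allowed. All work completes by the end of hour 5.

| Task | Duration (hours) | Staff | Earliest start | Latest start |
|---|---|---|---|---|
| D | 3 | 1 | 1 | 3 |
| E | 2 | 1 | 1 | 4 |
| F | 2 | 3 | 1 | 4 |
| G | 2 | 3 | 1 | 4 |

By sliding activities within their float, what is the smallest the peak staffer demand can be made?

4

Early-start (D@1, E@1, F@1, G@1) gives peak 8: h1:8  h2:8  h3:1  h4:0  h5:0.
Shift E→3, G→4.
Schedule D@1, E@3, F@1, G@4: h1:4  h2:4  h3:2  h4:4  h5:3 — peak 4.
Total staffer-hours = 17 over 5 hours ⇒ peak ≥ ⌈17/5⌉ = 4, so 4 is optimal.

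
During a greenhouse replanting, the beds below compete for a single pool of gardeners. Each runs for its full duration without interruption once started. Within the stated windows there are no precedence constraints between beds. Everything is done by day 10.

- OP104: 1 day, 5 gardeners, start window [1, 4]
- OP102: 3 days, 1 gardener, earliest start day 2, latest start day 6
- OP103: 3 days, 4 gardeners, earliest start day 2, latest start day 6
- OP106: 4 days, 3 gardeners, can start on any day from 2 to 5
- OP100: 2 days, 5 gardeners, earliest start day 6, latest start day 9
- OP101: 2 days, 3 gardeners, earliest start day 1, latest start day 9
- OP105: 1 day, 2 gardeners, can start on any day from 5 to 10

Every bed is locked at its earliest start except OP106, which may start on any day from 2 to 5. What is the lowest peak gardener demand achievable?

OP106@2: d1:8  d2:11  d3:8  d4:8  d5:5  d6:5  d7:5  d8:0  d9:0  d10:0 → peak 11
OP106@3: d1:8  d2:8  d3:8  d4:8  d5:5  d6:8  d7:5  d8:0  d9:0  d10:0 → peak 8
OP106@4: d1:8  d2:8  d3:5  d4:8  d5:5  d6:8  d7:8  d8:0  d9:0  d10:0 → peak 8
OP106@5: d1:8  d2:8  d3:5  d4:5  d5:5  d6:8  d7:8  d8:3  d9:0  d10:0 → peak 8
Best is OP106@3, peak 8.

8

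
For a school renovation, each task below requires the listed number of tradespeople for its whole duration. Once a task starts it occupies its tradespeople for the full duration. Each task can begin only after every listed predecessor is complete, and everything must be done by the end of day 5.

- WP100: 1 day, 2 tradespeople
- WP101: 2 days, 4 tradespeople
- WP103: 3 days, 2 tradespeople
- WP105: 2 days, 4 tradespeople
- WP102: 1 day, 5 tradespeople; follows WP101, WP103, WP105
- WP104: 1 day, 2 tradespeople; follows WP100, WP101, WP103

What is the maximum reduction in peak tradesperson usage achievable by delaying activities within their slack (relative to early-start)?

5

Early-start peak: d1:12  d2:10  d3:2  d4:7  d5:0 ⇒ 12.
Leveled (WP100@1, WP101@1, WP103@2, WP105@3, WP102@5, WP104@5): d1:6  d2:6  d3:6  d4:6  d5:7 ⇒ 7.
Reduction 12 − 7 = 5.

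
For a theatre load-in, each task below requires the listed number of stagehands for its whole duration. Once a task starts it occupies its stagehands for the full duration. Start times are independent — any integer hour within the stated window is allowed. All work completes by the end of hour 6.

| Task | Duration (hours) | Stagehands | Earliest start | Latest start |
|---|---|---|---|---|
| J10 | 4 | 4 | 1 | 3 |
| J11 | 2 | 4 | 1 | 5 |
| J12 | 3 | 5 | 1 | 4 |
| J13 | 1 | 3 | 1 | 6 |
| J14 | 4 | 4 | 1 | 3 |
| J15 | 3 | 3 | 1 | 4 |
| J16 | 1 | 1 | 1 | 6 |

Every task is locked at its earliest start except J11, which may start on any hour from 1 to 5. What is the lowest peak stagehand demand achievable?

20

J11@1: h1:24  h2:20  h3:16  h4:8  h5:0  h6:0 → peak 24
J11@2: h1:20  h2:20  h3:20  h4:8  h5:0  h6:0 → peak 20
J11@3: h1:20  h2:16  h3:20  h4:12  h5:0  h6:0 → peak 20
J11@4: h1:20  h2:16  h3:16  h4:12  h5:4  h6:0 → peak 20
J11@5: h1:20  h2:16  h3:16  h4:8  h5:4  h6:4 → peak 20
Best is J11@2, peak 20.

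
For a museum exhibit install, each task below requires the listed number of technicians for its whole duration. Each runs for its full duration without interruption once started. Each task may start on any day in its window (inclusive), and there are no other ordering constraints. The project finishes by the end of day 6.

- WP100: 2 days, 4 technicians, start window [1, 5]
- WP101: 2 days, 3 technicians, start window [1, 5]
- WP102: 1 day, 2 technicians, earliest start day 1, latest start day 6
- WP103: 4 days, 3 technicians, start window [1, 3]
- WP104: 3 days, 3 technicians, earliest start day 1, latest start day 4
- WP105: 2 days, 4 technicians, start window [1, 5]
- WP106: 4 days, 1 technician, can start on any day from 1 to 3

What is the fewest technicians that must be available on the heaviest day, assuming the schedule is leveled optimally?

9

Early-start (WP100@1, WP101@1, WP102@1, WP103@1, WP104@1, WP105@1, WP106@1) gives peak 20: d1:20  d2:18  d3:7  d4:4  d5:0  d6:0.
Shift WP101→5, WP103→3, WP104→4, WP105→2.
Schedule WP100@1, WP101@5, WP102@1, WP103@3, WP104@4, WP105@2, WP106@1: d1:7  d2:9  d3:8  d4:7  d5:9  d6:9 — peak 9.
Total technician-days = 49 over 6 days ⇒ peak ≥ ⌈49/6⌉ = 9, so 9 is optimal.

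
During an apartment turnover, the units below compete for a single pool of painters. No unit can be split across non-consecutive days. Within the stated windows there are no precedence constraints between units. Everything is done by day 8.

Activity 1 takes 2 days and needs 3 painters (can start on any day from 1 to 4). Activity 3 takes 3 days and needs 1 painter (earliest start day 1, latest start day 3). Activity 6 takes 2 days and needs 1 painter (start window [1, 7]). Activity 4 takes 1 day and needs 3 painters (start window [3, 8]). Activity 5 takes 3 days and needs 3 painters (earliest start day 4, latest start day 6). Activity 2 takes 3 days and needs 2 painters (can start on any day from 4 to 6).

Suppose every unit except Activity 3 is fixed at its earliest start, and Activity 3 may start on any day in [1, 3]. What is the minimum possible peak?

Activity 3@1: d1:5  d2:5  d3:4  d4:5  d5:5  d6:5  d7:0  d8:0 → peak 5
Activity 3@2: d1:4  d2:5  d3:4  d4:6  d5:5  d6:5  d7:0  d8:0 → peak 6
Activity 3@3: d1:4  d2:4  d3:4  d4:6  d5:6  d6:5  d7:0  d8:0 → peak 6
Best is Activity 3@1, peak 5.

5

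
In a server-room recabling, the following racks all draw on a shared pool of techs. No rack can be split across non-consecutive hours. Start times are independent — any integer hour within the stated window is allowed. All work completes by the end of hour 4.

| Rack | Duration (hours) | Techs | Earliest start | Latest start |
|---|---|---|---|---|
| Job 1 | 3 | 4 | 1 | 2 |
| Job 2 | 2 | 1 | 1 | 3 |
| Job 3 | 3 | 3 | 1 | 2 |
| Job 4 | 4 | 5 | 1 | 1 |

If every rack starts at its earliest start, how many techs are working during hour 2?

At early start, hour 2 has: Job 1, Job 2, Job 3, Job 4.
Demand: 4 + 1 + 3 + 5 = 13.

13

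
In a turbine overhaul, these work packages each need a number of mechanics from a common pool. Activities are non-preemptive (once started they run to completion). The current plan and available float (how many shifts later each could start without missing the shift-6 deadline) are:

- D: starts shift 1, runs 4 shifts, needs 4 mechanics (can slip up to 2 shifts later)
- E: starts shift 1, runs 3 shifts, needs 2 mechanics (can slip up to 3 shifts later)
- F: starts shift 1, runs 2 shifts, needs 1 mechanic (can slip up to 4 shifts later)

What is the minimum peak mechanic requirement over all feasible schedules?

6

Early-start (D@1, E@1, F@1) gives peak 7: s1:7  s2:7  s3:6  s4:4  s5:0  s6:0.
Shift F→4.
Schedule D@1, E@1, F@4: s1:6  s2:6  s3:6  s4:5  s5:1  s6:0 — peak 6.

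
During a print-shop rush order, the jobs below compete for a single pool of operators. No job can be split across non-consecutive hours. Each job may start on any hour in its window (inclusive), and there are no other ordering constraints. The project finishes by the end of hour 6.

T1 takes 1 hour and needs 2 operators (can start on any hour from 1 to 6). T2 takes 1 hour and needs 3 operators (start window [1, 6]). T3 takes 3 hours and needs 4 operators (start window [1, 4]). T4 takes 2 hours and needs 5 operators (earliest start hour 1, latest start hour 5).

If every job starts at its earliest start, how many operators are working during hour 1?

14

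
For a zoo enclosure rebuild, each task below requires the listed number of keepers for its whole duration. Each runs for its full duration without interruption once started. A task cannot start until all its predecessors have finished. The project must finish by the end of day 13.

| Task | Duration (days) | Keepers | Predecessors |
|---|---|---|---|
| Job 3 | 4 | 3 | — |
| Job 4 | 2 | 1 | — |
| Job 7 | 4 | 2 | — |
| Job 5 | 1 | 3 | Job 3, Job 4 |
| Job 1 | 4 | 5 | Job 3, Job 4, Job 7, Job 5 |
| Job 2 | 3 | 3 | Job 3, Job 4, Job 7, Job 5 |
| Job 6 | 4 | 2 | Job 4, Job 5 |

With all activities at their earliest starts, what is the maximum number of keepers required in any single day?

10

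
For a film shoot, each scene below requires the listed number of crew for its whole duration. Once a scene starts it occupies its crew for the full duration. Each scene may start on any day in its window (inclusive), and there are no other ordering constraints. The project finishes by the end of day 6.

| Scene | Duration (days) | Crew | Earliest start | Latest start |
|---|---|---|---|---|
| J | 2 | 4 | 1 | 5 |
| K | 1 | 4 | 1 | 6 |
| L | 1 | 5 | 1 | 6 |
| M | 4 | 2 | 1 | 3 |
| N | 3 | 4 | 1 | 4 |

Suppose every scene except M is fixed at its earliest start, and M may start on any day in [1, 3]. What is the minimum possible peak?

M@1: d1:19  d2:10  d3:6  d4:2  d5:0  d6:0 → peak 19
M@2: d1:17  d2:10  d3:6  d4:2  d5:2  d6:0 → peak 17
M@3: d1:17  d2:8  d3:6  d4:2  d5:2  d6:2 → peak 17
Best is M@2, peak 17.

17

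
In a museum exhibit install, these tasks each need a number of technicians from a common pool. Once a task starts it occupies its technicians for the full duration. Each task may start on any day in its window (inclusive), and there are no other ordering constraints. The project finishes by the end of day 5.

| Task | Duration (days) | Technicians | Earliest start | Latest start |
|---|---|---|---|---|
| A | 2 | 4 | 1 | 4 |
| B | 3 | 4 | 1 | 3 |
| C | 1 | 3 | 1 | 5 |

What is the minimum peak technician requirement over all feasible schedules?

7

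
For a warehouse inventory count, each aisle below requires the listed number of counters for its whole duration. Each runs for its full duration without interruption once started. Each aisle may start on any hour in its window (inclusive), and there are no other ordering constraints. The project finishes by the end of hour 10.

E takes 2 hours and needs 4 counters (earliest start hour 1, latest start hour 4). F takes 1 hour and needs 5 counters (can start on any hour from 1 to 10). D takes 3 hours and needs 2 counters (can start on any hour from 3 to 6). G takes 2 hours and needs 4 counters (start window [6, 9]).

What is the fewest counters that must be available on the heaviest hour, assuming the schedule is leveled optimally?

5

Early-start (E@1, F@1, D@3, G@6) gives peak 9: h1:9  h2:4  h3:2  h4:2  h5:2  h6:4  h7:4  h8:0  h9:0  h10:0.
Shift F→3, D→4, G→7.
Schedule E@1, F@3, D@4, G@7: h1:4  h2:4  h3:5  h4:2  h5:2  h6:2  h7:4  h8:4  h9:0  h10:0 — peak 5.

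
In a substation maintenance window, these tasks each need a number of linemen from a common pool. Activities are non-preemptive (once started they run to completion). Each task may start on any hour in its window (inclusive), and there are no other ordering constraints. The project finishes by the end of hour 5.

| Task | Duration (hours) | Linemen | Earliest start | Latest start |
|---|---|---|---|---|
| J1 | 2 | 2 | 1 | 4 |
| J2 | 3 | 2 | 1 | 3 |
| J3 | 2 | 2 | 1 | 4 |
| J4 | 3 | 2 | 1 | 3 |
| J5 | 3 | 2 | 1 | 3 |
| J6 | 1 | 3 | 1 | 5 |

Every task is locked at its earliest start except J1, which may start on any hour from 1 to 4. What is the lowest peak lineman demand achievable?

11

J1@1: h1:13  h2:10  h3:6  h4:0  h5:0 → peak 13
J1@2: h1:11  h2:10  h3:8  h4:0  h5:0 → peak 11
J1@3: h1:11  h2:8  h3:8  h4:2  h5:0 → peak 11
J1@4: h1:11  h2:8  h3:6  h4:2  h5:2 → peak 11
Best is J1@2, peak 11.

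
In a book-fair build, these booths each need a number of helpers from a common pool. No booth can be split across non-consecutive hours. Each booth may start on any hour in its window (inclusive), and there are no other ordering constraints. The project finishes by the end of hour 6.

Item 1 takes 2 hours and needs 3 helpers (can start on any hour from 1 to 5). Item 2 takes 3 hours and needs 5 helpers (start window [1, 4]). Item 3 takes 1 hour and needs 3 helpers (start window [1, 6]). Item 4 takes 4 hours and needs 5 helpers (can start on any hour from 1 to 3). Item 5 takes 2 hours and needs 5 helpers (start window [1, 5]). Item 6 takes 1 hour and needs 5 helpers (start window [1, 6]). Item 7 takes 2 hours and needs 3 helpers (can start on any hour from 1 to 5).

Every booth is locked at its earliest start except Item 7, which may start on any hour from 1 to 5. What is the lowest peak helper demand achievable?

Item 7@1: h1:29  h2:21  h3:10  h4:5  h5:0  h6:0 → peak 29
Item 7@2: h1:26  h2:21  h3:13  h4:5  h5:0  h6:0 → peak 26
Item 7@3: h1:26  h2:18  h3:13  h4:8  h5:0  h6:0 → peak 26
Item 7@4: h1:26  h2:18  h3:10  h4:8  h5:3  h6:0 → peak 26
Item 7@5: h1:26  h2:18  h3:10  h4:5  h5:3  h6:3 → peak 26
Best is Item 7@2, peak 26.

26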